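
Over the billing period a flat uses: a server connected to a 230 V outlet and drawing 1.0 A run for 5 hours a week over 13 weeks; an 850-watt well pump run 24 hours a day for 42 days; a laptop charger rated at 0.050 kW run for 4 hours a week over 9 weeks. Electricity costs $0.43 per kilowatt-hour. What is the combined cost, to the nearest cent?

server: Power = 1.0 A × 230 V = 230 W = 0.23 kW
server: Runtime = 5 h/week × 13 weeks = 65 h
server: 0.23 kW × 65 h = 14.95 kWh
well pump: Runtime = 24 h × 42 = 1008 h
well pump: 0.85 kW × 1008 h = 856.8 kWh
laptop charger: Runtime = 4 h/week × 9 weeks = 36 h
laptop charger: 0.05 kW × 36 h = 1.8 kWh
Total energy = 873.55 kWh
Cost = 873.55 × $0.43 = $375.63

$375.63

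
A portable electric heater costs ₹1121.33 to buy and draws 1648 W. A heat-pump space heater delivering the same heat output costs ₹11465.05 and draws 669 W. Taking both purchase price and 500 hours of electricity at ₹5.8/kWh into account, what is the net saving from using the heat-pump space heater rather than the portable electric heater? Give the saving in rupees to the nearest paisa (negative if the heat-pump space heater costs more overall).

portable electric heater: ₹1121.33 + (1648/1000) kW × 500 h × ₹5.8 = ₹1121.33 + ₹4779.2 = ₹5900.53
heat-pump space heater: ₹11465.05 + (669/1000) kW × 500 h × ₹5.8 = ₹11465.05 + ₹1940.1 = ₹13405.15
Saving = ₹5900.53 − ₹13405.15 = −₹7504.62

-₹7504.62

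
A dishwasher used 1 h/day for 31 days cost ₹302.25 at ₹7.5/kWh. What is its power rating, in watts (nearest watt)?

1300 W

Energy = ₹302.25 ÷ ₹7.5/kWh = 40.3 kWh
Runtime = 1 h/day × 31 days = 31 h
Power = 40.3 kWh ÷ 31 h = 1.3 kW = 1300 W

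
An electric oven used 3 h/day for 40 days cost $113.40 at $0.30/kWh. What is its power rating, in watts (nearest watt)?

Energy = $113.40 ÷ $0.30/kWh = 378 kWh
Runtime = 3 h/day × 40 days = 120 h
Power = 378 kWh ÷ 120 h = 3.15 kW = 3150 W

3150 W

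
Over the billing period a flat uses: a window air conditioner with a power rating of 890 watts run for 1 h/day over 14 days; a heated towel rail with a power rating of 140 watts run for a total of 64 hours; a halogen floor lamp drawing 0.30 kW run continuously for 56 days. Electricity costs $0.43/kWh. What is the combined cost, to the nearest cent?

window air conditioner: Runtime = 1 h/day × 14 days = 14 h
window air conditioner: 0.89 kW × 14 h = 12.46 kWh
heated towel rail: 0.14 kW × 64 h = 8.96 kWh
halogen floor lamp: Runtime = 24 h × 56 = 1344 h
halogen floor lamp: 0.3 kW × 1344 h = 403.2 kWh
Total energy = 424.62 kWh
Cost = 424.62 × $0.43 = $182.59

$182.59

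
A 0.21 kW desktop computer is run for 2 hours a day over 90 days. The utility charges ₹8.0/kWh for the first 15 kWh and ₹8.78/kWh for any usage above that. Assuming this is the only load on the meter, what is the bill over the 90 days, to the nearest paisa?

Runtime = 2 h/day × 90 days = 180 h
Energy = 0.21 kW × 180 h = 37.8 kWh
Tier 1 (0–15 kWh): 15 × ₹8.0 = ₹120
Above 15 kWh: 22.8 × ₹8.78 = ₹200.184
Bill = ₹320.18

₹320.18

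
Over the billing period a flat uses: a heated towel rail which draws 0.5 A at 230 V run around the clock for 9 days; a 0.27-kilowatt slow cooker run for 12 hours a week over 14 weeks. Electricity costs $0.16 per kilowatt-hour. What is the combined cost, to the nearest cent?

$11.23

heated towel rail: Power = 0.5 A × 230 V = 115 W = 0.115 kW
heated towel rail: Runtime = 24 h × 9 = 216 h
heated towel rail: 0.115 kW × 216 h = 24.84 kWh
slow cooker: Runtime = 12 h/week × 14 weeks = 168 h
slow cooker: 0.27 kW × 168 h = 45.36 kWh
Total energy = 70.2 kWh
Cost = 70.2 × $0.16 = $11.23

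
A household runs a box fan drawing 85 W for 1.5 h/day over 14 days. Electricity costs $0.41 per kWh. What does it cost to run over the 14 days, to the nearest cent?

$0.73

Runtime = 1.5 h/day × 14 days = 21 h
Energy = 0.085 kW × 21 h = 1.785 kWh
Cost = 1.785 kWh × $0.41/kWh = $0.73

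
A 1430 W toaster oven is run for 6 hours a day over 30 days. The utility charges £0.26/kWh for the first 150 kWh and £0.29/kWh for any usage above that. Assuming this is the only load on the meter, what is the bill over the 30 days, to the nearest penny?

£70.15

Runtime = 6 h/day × 30 days = 180 h
Energy = 1.43 kW × 180 h = 257.4 kWh
Tier 1 (0–150 kWh): 150 × £0.26 = £39
Above 150 kWh: 107.4 × £0.29 = £31.146
Bill = £70.15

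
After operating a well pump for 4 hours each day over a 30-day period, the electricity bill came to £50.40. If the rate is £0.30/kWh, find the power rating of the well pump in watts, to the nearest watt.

1400 W

Energy = £50.40 ÷ £0.30/kWh = 168 kWh
Runtime = 4 h/day × 30 days = 120 h
Power = 168 kWh ÷ 120 h = 1.4 kW = 1400 W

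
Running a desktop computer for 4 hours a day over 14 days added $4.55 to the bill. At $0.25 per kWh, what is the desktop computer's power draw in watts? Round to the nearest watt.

325 W

Energy = $4.55 ÷ $0.25/kWh = 18.2 kWh
Runtime = 4 h/day × 14 days = 56 h
Power = 18.2 kWh ÷ 56 h = 0.325 kW = 325 W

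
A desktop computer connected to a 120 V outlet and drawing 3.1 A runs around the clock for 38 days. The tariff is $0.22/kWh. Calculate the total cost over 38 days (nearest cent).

$74.64

Power = 3.1 A × 120 V = 372 W = 0.372 kW
Runtime = 24 h × 38 = 912 h
Energy = 0.372 kW × 912 h = 339.264 kWh
Cost = 339.264 kWh × $0.22/kWh = $74.64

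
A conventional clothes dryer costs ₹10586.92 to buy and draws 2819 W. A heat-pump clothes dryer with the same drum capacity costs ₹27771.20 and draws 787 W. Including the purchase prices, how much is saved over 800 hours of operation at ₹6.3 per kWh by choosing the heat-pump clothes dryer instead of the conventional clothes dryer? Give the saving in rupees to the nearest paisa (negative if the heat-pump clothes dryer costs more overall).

-₹6943.00

conventional clothes dryer: ₹10586.92 + (2819/1000) kW × 800 h × ₹6.3 = ₹10586.92 + ₹14207.76 = ₹24794.68
heat-pump clothes dryer: ₹27771.20 + (787/1000) kW × 800 h × ₹6.3 = ₹27771.20 + ₹3966.48 = ₹31737.68
Saving = ₹24794.68 − ₹31737.68 = −₹6943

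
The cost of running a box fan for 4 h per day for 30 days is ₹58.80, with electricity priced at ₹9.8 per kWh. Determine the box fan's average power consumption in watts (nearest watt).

Energy = ₹58.80 ÷ ₹9.8/kWh = 6 kWh
Runtime = 4 h/day × 30 days = 120 h
Power = 6 kWh ÷ 120 h = 0.05 kW = 50 W

50 W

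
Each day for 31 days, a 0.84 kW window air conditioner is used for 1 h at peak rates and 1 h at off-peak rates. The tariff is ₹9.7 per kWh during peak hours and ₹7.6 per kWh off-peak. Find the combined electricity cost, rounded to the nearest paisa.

Peak energy = 0.84 kW × 1 h × 31 = 26.04 kWh
Off-peak energy = 0.84 kW × 1 h × 31 = 26.04 kWh
Cost = 26.04 × ₹9.7 + 26.04 × ₹7.6 = ₹252.588 + ₹197.904 = ₹450.49

₹450.49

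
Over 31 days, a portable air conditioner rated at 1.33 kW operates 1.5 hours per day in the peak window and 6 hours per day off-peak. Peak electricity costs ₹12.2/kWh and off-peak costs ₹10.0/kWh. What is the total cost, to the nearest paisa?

₹3228.31

Peak energy = 1.33 kW × 1.5 h × 31 = 61.845 kWh
Off-peak energy = 1.33 kW × 6 h × 31 = 247.38 kWh
Cost = 61.845 × ₹12.2 + 247.38 × ₹10.0 = ₹754.509 + ₹2473.8 = ₹3228.31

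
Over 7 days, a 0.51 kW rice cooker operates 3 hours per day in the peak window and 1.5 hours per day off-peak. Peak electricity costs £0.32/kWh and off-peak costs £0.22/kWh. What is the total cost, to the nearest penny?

Peak energy = 0.51 kW × 3 h × 7 = 10.71 kWh
Off-peak energy = 0.51 kW × 1.5 h × 7 = 5.355 kWh
Cost = 10.71 × £0.32 + 5.355 × £0.22 = £3.4272 + £1.1781 = £4.61

£4.61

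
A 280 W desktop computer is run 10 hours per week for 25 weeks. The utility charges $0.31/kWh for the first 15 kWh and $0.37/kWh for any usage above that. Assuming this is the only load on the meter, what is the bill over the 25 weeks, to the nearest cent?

Runtime = 10 h/week × 25 weeks = 250 h
Energy = 0.28 kW × 250 h = 70 kWh
Tier 1 (0–15 kWh): 15 × $0.31 = $4.65
Above 15 kWh: 55 × $0.37 = $20.35
Bill = $25.00

$25.00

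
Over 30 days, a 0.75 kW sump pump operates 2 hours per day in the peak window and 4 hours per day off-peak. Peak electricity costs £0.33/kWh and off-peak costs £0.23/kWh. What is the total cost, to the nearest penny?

Peak energy = 0.75 kW × 2 h × 30 = 45 kWh
Off-peak energy = 0.75 kW × 4 h × 30 = 90 kWh
Cost = 45 × £0.33 + 90 × £0.23 = £14.85 + £20.7 = £35.55

£35.55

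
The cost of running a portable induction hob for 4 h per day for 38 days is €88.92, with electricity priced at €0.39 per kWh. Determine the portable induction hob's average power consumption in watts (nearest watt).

1500 W

Energy = €88.92 ÷ €0.39/kWh = 228 kWh
Runtime = 4 h/day × 38 days = 152 h
Power = 228 kWh ÷ 152 h = 1.5 kW = 1500 W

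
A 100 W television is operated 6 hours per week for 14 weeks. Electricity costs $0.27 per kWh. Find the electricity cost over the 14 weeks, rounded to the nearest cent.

Runtime = 6 h/week × 14 weeks = 84 h
Energy = 0.1 kW × 84 h = 8.4 kWh
Cost = 8.4 kWh × $0.27/kWh = $2.27

$2.27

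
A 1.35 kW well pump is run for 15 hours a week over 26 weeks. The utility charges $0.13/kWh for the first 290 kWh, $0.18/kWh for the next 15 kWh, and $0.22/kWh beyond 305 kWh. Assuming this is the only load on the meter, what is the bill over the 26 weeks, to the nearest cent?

Runtime = 15 h/week × 26 weeks = 390 h
Energy = 1.35 kW × 390 h = 526.5 kWh
Tier 1 (0–290 kWh): 290 × $0.13 = $37.7
Tier 2 (290–305 kWh): 15 × $0.18 = $2.7
Above 305 kWh: 221.5 × $0.22 = $48.73
Bill = $89.13

$89.13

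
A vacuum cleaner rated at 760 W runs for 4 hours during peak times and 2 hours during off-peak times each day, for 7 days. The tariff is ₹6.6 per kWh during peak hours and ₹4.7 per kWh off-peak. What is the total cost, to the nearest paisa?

₹190.46

Peak energy = 0.76 kW × 4 h × 7 = 21.28 kWh
Off-peak energy = 0.76 kW × 2 h × 7 = 10.64 kWh
Cost = 21.28 × ₹6.6 + 10.64 × ₹4.7 = ₹140.448 + ₹50.008 = ₹190.46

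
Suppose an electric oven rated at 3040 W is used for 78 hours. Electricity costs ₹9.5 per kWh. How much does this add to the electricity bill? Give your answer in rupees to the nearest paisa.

₹2252.64

Energy = 3.04 kW × 78 h = 237.12 kWh
Cost = 237.12 kWh × ₹9.5/kWh = ₹2252.64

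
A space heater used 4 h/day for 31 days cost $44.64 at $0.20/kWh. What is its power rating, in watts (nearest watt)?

Energy = $44.64 ÷ $0.20/kWh = 223.2 kWh
Runtime = 4 h/day × 31 days = 124 h
Power = 223.2 kWh ÷ 124 h = 1.8 kW = 1800 W

1800 W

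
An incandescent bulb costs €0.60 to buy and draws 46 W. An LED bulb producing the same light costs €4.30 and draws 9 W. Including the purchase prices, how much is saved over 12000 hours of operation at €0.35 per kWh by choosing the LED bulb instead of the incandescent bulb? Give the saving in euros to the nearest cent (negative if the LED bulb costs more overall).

incandescent bulb: €0.60 + (46/1000) kW × 12000 h × €0.35 = €0.60 + €193.2 = €193.8
LED bulb: €4.30 + (9/1000) kW × 12000 h × €0.35 = €4.30 + €37.8 = €42.1
Saving = €193.8 − €42.1 = €151.7

€151.70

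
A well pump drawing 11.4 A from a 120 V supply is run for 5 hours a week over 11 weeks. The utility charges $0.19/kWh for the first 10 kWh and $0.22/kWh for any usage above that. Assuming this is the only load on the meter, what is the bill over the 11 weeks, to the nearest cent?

$16.25

Power = 11.4 A × 120 V = 1368 W = 1.368 kW
Runtime = 5 h/week × 11 weeks = 55 h
Energy = 1.368 kW × 55 h = 75.24 kWh
Tier 1 (0–10 kWh): 10 × $0.19 = $1.9
Above 10 kWh: 65.24 × $0.22 = $14.3528
Bill = $16.25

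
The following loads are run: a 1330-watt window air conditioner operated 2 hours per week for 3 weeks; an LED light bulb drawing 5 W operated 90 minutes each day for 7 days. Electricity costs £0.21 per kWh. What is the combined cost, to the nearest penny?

£1.69

window air conditioner: Runtime = 2 h/week × 3 weeks = 6 h
window air conditioner: 1.33 kW × 6 h = 7.98 kWh
LED light bulb: Runtime = 90 min × 7 = 630 min = 10.5 h
LED light bulb: 0.005 kW × 10.5 h = 0.0525 kWh
Total energy = 8.0325 kWh
Cost = 8.0325 × £0.21 = £1.69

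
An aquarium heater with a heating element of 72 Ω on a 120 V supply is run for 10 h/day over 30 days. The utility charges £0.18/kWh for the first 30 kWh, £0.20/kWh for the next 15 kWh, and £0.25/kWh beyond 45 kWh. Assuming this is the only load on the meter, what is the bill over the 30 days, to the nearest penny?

£12.15

Power = V²/R = 120²/72 = 200 W = 0.2 kW
Runtime = 10 h/day × 30 days = 300 h
Energy = 0.2 kW × 300 h = 60 kWh
Tier 1 (0–30 kWh): 30 × £0.18 = £5.4
Tier 2 (30–45 kWh): 15 × £0.20 = £3
Above 45 kWh: 15 × £0.25 = £3.75
Bill = £12.15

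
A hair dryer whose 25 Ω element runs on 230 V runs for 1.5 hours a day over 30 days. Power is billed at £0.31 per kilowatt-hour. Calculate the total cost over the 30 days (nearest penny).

£29.52

Power = V²/R = 230²/25 = 2116 W = 2.116 kW
Runtime = 1.5 h/day × 30 days = 45 h
Energy = 2.116 kW × 45 h = 95.22 kWh
Cost = 95.22 kWh × £0.31/kWh = £29.52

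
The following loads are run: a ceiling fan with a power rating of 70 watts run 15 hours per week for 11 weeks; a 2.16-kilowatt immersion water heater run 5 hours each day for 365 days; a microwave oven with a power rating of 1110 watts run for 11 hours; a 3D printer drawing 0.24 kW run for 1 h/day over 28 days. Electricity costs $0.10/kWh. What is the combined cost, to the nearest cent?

ceiling fan: Runtime = 15 h/week × 11 weeks = 165 h
ceiling fan: 0.07 kW × 165 h = 11.55 kWh
immersion water heater: Runtime = 5 h/day × 365 days = 1825 h
immersion water heater: 2.16 kW × 1825 h = 3942 kWh
microwave oven: 1.11 kW × 11 h = 12.21 kWh
3D printer: Runtime = 1 h/day × 28 days = 28 h
3D printer: 0.24 kW × 28 h = 6.72 kWh
Total energy = 3972.48 kWh
Cost = 3972.48 × $0.10 = $397.25

$397.25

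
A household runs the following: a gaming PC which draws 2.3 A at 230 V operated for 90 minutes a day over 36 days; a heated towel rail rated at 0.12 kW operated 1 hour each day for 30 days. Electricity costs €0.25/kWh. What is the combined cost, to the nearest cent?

gaming PC: Power = 2.3 A × 230 V = 529 W = 0.529 kW
gaming PC: Runtime = 90 min × 36 = 3240 min = 54 h
gaming PC: 0.529 kW × 54 h = 28.566 kWh
heated towel rail: Runtime = 1 h/day × 30 days = 30 h
heated towel rail: 0.12 kW × 30 h = 3.6 kWh
Total energy = 32.166 kWh
Cost = 32.166 × €0.25 = €8.04

€8.04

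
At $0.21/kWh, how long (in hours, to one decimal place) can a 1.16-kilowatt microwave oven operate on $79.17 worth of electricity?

Energy available = $79.17 ÷ $0.21/kWh = 377 kWh
Hours = 377 kWh ÷ 1.16 kW = 325.0 h

325.0 h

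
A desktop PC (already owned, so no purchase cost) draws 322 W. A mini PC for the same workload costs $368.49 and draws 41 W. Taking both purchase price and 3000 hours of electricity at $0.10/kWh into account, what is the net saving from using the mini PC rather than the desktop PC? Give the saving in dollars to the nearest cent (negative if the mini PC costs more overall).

desktop PC: $0.00 + (322/1000) kW × 3000 h × $0.10 = $0.00 + $96.6 = $96.6
mini PC: $368.49 + (41/1000) kW × 3000 h × $0.10 = $368.49 + $12.3 = $380.79
Saving = $96.6 − $380.79 = −$284.19

-$284.19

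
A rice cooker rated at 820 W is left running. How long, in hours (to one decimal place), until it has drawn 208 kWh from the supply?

253.7 h

Hours = 208 kWh ÷ 0.82 kW = 253.7 h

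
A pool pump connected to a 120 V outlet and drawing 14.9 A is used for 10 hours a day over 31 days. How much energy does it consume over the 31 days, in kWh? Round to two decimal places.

Power = 14.9 A × 120 V = 1788 W = 1.788 kW
Runtime = 10 h/day × 31 days = 310 h
Energy = 1.788 kW × 310 h = 554.28 kWh

554.28 kWh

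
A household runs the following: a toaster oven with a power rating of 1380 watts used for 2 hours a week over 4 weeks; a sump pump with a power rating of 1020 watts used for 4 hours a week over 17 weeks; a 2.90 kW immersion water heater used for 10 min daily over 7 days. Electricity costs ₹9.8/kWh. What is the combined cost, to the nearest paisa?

toaster oven: Runtime = 2 h/week × 4 weeks = 8 h
toaster oven: 1.38 kW × 8 h = 11.04 kWh
sump pump: Runtime = 4 h/week × 17 weeks = 68 h
sump pump: 1.02 kW × 68 h = 69.36 kWh
immersion water heater: Runtime = 10 min × 7 = 70 min = 1.166666… h
immersion water heater: 2.9 kW × 1.166666… h = 3.383333… kWh
Total energy = 83.783333… kWh
Cost = 83.783333… × ₹9.8 = ₹821.08

₹821.08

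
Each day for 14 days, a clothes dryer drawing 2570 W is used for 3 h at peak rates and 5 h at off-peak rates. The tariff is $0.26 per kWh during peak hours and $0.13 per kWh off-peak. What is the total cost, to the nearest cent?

Peak energy = 2.57 kW × 3 h × 14 = 107.94 kWh
Off-peak energy = 2.57 kW × 5 h × 14 = 179.9 kWh
Cost = 107.94 × $0.26 + 179.9 × $0.13 = $28.0644 + $23.387 = $51.45

$51.45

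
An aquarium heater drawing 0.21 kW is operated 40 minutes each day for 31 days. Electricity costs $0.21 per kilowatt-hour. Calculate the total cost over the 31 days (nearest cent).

$0.91

Runtime = 40 min × 31 = 1240 min = 20.666666… h
Energy = 0.21 kW × 20.666666… h = 4.34 kWh
Cost = 4.34 kWh × $0.21/kWh = $0.91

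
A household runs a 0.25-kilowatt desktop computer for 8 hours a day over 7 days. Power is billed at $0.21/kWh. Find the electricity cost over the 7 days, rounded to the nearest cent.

Runtime = 8 h/day × 7 days = 56 h
Energy = 0.25 kW × 56 h = 14 kWh
Cost = 14 kWh × $0.21/kWh = $2.94

$2.94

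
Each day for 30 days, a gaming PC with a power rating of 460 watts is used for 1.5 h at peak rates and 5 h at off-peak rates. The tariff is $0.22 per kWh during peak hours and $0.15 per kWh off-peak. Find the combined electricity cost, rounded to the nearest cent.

$14.90

Peak energy = 0.46 kW × 1.5 h × 30 = 20.7 kWh
Off-peak energy = 0.46 kW × 5 h × 30 = 69 kWh
Cost = 20.7 × $0.22 + 69 × $0.15 = $4.554 + $10.35 = $14.90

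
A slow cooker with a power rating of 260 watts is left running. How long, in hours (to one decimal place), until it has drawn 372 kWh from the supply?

1430.8 h

Hours = 372 kWh ÷ 0.26 kW = 1430.8 h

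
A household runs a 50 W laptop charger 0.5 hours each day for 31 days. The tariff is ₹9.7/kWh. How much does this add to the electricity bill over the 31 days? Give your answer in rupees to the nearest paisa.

₹7.52

Runtime = 0.5 h/day × 31 days = 15.5 h
Energy = 0.05 kW × 15.5 h = 0.775 kWh
Cost = 0.775 kWh × ₹9.7/kWh = ₹7.52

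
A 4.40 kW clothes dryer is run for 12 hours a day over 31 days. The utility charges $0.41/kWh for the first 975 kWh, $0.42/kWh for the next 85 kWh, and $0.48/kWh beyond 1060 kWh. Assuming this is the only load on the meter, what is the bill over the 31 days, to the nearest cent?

Runtime = 12 h/day × 31 days = 372 h
Energy = 4.4 kW × 372 h = 1636.8 kWh
Tier 1 (0–975 kWh): 975 × $0.41 = $399.75
Tier 2 (975–1060 kWh): 85 × $0.42 = $35.7
Above 1060 kWh: 576.8 × $0.48 = $276.864
Bill = $712.31

$712.31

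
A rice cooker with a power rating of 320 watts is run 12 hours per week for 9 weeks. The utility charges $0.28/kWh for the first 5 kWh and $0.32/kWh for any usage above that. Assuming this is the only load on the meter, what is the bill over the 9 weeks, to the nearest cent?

Runtime = 12 h/week × 9 weeks = 108 h
Energy = 0.32 kW × 108 h = 34.56 kWh
Tier 1 (0–5 kWh): 5 × $0.28 = $1.4
Above 5 kWh: 29.56 × $0.32 = $9.4592
Bill = $10.86

$10.86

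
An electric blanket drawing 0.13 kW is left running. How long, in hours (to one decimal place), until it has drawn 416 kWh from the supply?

Hours = 416 kWh ÷ 0.13 kW = 3200.0 h

3200.0 h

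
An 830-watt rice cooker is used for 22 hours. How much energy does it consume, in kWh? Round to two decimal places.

Energy = 0.83 kW × 22 h = 18.26 kWh

18.26 kWh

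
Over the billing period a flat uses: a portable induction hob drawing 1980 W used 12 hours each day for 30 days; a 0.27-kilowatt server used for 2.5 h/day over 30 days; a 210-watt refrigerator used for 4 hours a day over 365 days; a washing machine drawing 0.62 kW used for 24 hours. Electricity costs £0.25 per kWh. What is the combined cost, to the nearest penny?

£263.63

portable induction hob: Runtime = 12 h/day × 30 days = 360 h
portable induction hob: 1.98 kW × 360 h = 712.8 kWh
server: Runtime = 2.5 h/day × 30 days = 75 h
server: 0.27 kW × 75 h = 20.25 kWh
refrigerator: Runtime = 4 h/day × 365 days = 1460 h
refrigerator: 0.21 kW × 1460 h = 306.6 kWh
washing machine: 0.62 kW × 24 h = 14.88 kWh
Total energy = 1054.53 kWh
Cost = 1054.53 × £0.25 = £263.63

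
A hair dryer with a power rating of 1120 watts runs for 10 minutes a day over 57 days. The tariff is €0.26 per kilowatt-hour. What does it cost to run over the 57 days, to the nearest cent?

Runtime = 10 min × 57 = 570 min = 9.5 h
Energy = 1.12 kW × 9.5 h = 10.64 kWh
Cost = 10.64 kWh × €0.26/kWh = €2.77

€2.77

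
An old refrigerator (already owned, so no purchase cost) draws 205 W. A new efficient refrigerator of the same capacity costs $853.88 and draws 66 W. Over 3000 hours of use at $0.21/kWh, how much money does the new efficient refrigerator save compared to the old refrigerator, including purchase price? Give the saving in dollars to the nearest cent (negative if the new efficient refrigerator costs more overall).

old refrigerator: $0.00 + (205/1000) kW × 3000 h × $0.21 = $0.00 + $129.15 = $129.15
new efficient refrigerator: $853.88 + (66/1000) kW × 3000 h × $0.21 = $853.88 + $41.58 = $895.46
Saving = $129.15 − $895.46 = −$766.31

-$766.31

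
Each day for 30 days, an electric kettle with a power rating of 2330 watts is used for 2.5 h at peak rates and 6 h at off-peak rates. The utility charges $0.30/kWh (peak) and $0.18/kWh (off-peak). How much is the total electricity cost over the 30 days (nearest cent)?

$127.92

Peak energy = 2.33 kW × 2.5 h × 30 = 174.75 kWh
Off-peak energy = 2.33 kW × 6 h × 30 = 419.4 kWh
Cost = 174.75 × $0.30 + 419.4 × $0.18 = $52.425 + $75.492 = $127.92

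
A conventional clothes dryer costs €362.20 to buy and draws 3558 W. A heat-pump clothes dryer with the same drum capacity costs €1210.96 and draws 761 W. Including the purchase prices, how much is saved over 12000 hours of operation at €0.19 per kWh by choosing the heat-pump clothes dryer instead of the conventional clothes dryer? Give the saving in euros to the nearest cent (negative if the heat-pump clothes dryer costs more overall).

conventional clothes dryer: €362.20 + (3558/1000) kW × 12000 h × €0.19 = €362.20 + €8112.24 = €8474.44
heat-pump clothes dryer: €1210.96 + (761/1000) kW × 12000 h × €0.19 = €1210.96 + €1735.08 = €2946.04
Saving = €8474.44 − €2946.04 = €5528.4

€5528.40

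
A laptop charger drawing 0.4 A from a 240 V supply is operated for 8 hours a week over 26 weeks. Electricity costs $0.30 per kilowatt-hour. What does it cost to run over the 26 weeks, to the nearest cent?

$5.99

Power = 0.4 A × 240 V = 96 W = 0.096 kW
Runtime = 8 h/week × 26 weeks = 208 h
Energy = 0.096 kW × 208 h = 19.968 kWh
Cost = 19.968 kWh × $0.30/kWh = $5.99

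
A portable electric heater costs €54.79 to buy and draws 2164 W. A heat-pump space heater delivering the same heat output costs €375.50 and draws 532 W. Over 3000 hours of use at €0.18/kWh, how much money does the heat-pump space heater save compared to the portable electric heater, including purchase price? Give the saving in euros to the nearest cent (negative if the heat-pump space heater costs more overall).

portable electric heater: €54.79 + (2164/1000) kW × 3000 h × €0.18 = €54.79 + €1168.56 = €1223.35
heat-pump space heater: €375.50 + (532/1000) kW × 3000 h × €0.18 = €375.50 + €287.28 = €662.78
Saving = €1223.35 − €662.78 = €560.57

€560.57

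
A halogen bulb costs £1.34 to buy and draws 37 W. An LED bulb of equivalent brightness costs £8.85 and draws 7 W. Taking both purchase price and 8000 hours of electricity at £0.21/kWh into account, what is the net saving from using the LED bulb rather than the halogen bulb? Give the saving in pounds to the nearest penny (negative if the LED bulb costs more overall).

halogen bulb: £1.34 + (37/1000) kW × 8000 h × £0.21 = £1.34 + £62.16 = £63.5
LED bulb: £8.85 + (7/1000) kW × 8000 h × £0.21 = £8.85 + £11.76 = £20.61
Saving = £63.5 − £20.61 = £42.89

£42.89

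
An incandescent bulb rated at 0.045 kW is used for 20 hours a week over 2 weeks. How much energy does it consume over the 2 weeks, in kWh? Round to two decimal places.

Runtime = 20 h/week × 2 weeks = 40 h
Energy = 0.045 kW × 40 h = 1.8 kWh

1.80 kWh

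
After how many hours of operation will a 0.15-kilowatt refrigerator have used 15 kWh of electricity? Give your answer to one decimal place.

Hours = 15 kWh ÷ 0.15 kW = 100.0 h

100.0 h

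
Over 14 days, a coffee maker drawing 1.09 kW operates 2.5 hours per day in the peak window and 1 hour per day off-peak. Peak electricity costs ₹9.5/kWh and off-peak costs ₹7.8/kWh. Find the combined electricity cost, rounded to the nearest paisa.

₹481.45

Peak energy = 1.09 kW × 2.5 h × 14 = 38.15 kWh
Off-peak energy = 1.09 kW × 1 h × 14 = 15.26 kWh
Cost = 38.15 × ₹9.5 + 15.26 × ₹7.8 = ₹362.425 + ₹119.028 = ₹481.45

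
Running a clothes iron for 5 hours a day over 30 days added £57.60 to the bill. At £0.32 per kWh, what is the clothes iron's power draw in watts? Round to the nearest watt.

1200 W

Energy = £57.60 ÷ £0.32/kWh = 180 kWh
Runtime = 5 h/day × 30 days = 150 h
Power = 180 kWh ÷ 150 h = 1.2 kW = 1200 W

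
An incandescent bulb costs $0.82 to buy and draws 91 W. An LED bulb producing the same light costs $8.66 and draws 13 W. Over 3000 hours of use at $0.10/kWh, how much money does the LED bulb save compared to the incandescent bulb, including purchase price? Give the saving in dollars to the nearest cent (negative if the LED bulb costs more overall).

incandescent bulb: $0.82 + (91/1000) kW × 3000 h × $0.10 = $0.82 + $27.3 = $28.12
LED bulb: $8.66 + (13/1000) kW × 3000 h × $0.10 = $8.66 + $3.9 = $12.56
Saving = $28.12 − $12.56 = $15.56

$15.56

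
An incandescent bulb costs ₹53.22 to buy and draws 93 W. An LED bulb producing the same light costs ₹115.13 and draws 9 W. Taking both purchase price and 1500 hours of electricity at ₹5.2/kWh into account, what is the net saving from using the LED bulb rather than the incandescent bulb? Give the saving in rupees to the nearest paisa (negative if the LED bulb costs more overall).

incandescent bulb: ₹53.22 + (93/1000) kW × 1500 h × ₹5.2 = ₹53.22 + ₹725.4 = ₹778.62
LED bulb: ₹115.13 + (9/1000) kW × 1500 h × ₹5.2 = ₹115.13 + ₹70.2 = ₹185.33
Saving = ₹778.62 − ₹185.33 = ₹593.29

₹593.29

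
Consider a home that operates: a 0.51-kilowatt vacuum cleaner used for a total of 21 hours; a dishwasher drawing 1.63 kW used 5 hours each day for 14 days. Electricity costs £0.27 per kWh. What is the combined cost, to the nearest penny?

£33.70

vacuum cleaner: 0.51 kW × 21 h = 10.71 kWh
dishwasher: Runtime = 5 h/day × 14 days = 70 h
dishwasher: 1.63 kW × 70 h = 114.1 kWh
Total energy = 124.81 kWh
Cost = 124.81 × £0.27 = £33.70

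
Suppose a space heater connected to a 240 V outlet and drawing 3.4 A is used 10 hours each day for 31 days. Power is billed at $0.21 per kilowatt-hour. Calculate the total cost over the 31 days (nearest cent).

Power = 3.4 A × 240 V = 816 W = 0.816 kW
Runtime = 10 h/day × 31 days = 310 h
Energy = 0.816 kW × 310 h = 252.96 kWh
Cost = 252.96 kWh × $0.21/kWh = $53.12

$53.12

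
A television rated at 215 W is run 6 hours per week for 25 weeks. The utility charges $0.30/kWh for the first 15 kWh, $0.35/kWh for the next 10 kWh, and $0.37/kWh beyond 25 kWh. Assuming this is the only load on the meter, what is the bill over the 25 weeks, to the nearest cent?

$10.68

Runtime = 6 h/week × 25 weeks = 150 h
Energy = 0.215 kW × 150 h = 32.25 kWh
Tier 1 (0–15 kWh): 15 × $0.30 = $4.5
Tier 2 (15–25 kWh): 10 × $0.35 = $3.5
Above 25 kWh: 7.25 × $0.37 = $2.6825
Bill = $10.68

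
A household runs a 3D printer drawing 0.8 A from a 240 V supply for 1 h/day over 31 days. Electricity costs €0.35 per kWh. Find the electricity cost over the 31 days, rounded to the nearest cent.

€2.08

Power = 0.8 A × 240 V = 192 W = 0.192 kW
Runtime = 1 h/day × 31 days = 31 h
Energy = 0.192 kW × 31 h = 5.952 kWh
Cost = 5.952 kWh × €0.35/kWh = €2.08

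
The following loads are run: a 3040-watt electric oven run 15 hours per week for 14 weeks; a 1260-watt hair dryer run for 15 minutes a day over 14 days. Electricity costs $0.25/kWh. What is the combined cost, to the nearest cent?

$160.70

electric oven: Runtime = 15 h/week × 14 weeks = 210 h
electric oven: 3.04 kW × 210 h = 638.4 kWh
hair dryer: Runtime = 15 min × 14 = 210 min = 3.5 h
hair dryer: 1.26 kW × 3.5 h = 4.41 kWh
Total energy = 642.81 kWh
Cost = 642.81 × $0.25 = $160.70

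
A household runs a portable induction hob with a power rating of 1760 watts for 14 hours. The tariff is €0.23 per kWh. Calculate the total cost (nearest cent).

€5.67

Energy = 1.76 kW × 14 h = 24.64 kWh
Cost = 24.64 kWh × €0.23/kWh = €5.67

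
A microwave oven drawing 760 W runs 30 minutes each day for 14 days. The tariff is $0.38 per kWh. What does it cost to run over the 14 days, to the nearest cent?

$2.02

Runtime = 30 min × 14 = 420 min = 7 h
Energy = 0.76 kW × 7 h = 5.32 kWh
Cost = 5.32 kWh × $0.38/kWh = $2.02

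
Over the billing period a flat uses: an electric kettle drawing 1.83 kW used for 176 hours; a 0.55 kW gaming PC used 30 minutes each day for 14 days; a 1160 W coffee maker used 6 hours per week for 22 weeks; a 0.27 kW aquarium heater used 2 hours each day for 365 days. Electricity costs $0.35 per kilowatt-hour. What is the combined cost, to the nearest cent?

electric kettle: 1.83 kW × 176 h = 322.08 kWh
gaming PC: Runtime = 30 min × 14 = 420 min = 7 h
gaming PC: 0.55 kW × 7 h = 3.85 kWh
coffee maker: Runtime = 6 h/week × 22 weeks = 132 h
coffee maker: 1.16 kW × 132 h = 153.12 kWh
aquarium heater: Runtime = 2 h/day × 365 days = 730 h
aquarium heater: 0.27 kW × 730 h = 197.1 kWh
Total energy = 676.15 kWh
Cost = 676.15 × $0.35 = $236.65

$236.65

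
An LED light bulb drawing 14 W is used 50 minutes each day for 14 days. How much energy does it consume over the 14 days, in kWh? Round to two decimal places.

0.16 kWh

Runtime = 50 min × 14 = 700 min = 11.666666… h
Energy = 0.014 kW × 11.666666… h = 0.163333… kWh ≈ 0.16 kWh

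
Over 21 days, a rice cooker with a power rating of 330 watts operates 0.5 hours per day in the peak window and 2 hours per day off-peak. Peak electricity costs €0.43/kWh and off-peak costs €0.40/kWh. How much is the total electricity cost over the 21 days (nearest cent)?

Peak energy = 0.33 kW × 0.5 h × 21 = 3.465 kWh
Off-peak energy = 0.33 kW × 2 h × 21 = 13.86 kWh
Cost = 3.465 × €0.43 + 13.86 × €0.40 = €1.48995 + €5.544 = €7.03

€7.03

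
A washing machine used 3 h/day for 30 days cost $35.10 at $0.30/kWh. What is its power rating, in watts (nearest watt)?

1300 W

Energy = $35.10 ÷ $0.30/kWh = 117 kWh
Runtime = 3 h/day × 30 days = 90 h
Power = 117 kWh ÷ 90 h = 1.3 kW = 1300 W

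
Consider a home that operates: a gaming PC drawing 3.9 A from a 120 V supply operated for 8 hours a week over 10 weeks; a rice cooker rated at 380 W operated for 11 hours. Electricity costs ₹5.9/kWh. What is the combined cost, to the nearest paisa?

gaming PC: Power = 3.9 A × 120 V = 468 W = 0.468 kW
gaming PC: Runtime = 8 h/week × 10 weeks = 80 h
gaming PC: 0.468 kW × 80 h = 37.44 kWh
rice cooker: 0.38 kW × 11 h = 4.18 kWh
Total energy = 41.62 kWh
Cost = 41.62 × ₹5.9 = ₹245.56

₹245.56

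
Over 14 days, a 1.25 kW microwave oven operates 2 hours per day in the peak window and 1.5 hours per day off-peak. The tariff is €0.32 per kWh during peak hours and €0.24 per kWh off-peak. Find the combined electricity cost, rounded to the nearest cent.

Peak energy = 1.25 kW × 2 h × 14 = 35 kWh
Off-peak energy = 1.25 kW × 1.5 h × 14 = 26.25 kWh
Cost = 35 × €0.32 + 26.25 × €0.24 = €11.2 + €6.3 = €17.50

€17.50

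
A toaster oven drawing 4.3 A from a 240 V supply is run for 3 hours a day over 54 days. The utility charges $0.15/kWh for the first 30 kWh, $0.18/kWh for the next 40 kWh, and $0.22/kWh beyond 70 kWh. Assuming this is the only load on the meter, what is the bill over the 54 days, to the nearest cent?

$33.08

Power = 4.3 A × 240 V = 1032 W = 1.032 kW
Runtime = 3 h/day × 54 days = 162 h
Energy = 1.032 kW × 162 h = 167.184 kWh
Tier 1 (0–30 kWh): 30 × $0.15 = $4.5
Tier 2 (30–70 kWh): 40 × $0.18 = $7.2
Above 70 kWh: 97.184 × $0.22 = $21.38048
Bill = $33.08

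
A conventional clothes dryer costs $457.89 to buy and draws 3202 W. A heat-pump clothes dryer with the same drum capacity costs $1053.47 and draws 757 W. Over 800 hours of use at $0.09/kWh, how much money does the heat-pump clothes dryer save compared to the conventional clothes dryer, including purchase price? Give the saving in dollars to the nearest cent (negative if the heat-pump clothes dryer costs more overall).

-$419.54

conventional clothes dryer: $457.89 + (3202/1000) kW × 800 h × $0.09 = $457.89 + $230.544 = $688.434
heat-pump clothes dryer: $1053.47 + (757/1000) kW × 800 h × $0.09 = $1053.47 + $54.504 = $1107.974
Saving = $688.434 − $1107.974 = −$419.54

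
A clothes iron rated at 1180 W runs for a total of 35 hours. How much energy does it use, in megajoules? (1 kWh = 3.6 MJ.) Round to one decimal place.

148.7 MJ

Energy = 1.18 kW × 35 h = 41.3 kWh
= 41.3 × 3.6 MJ = 148.7 MJ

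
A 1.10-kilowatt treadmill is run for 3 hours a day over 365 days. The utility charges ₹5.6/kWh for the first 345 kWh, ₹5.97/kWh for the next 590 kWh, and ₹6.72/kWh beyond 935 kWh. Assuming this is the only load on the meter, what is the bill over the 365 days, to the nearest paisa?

₹7265.34

Runtime = 3 h/day × 365 days = 1095 h
Energy = 1.1 kW × 1095 h = 1204.5 kWh
Tier 1 (0–345 kWh): 345 × ₹5.6 = ₹1932
Tier 2 (345–935 kWh): 590 × ₹5.97 = ₹3522.3
Above 935 kWh: 269.5 × ₹6.72 = ₹1811.04
Bill = ₹7265.34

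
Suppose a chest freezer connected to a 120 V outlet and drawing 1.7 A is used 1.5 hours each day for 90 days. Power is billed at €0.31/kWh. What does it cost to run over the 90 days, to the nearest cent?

Power = 1.7 A × 120 V = 204 W = 0.204 kW
Runtime = 1.5 h/day × 90 days = 135 h
Energy = 0.204 kW × 135 h = 27.54 kWh
Cost = 27.54 kWh × €0.31/kWh = €8.54

€8.54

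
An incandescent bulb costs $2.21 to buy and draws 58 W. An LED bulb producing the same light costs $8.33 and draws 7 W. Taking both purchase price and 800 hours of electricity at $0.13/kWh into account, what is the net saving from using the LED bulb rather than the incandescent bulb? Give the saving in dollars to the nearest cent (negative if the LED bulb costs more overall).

-$0.82

incandescent bulb: $2.21 + (58/1000) kW × 800 h × $0.13 = $2.21 + $6.032 = $8.242
LED bulb: $8.33 + (7/1000) kW × 800 h × $0.13 = $8.33 + $0.728 = $9.058
Saving = $8.242 − $9.058 = −$0.816 → -$0.82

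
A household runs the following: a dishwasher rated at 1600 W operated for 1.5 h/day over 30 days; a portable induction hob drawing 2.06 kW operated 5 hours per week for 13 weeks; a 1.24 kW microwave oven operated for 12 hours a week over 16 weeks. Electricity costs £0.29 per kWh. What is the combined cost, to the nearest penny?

dishwasher: Runtime = 1.5 h/day × 30 days = 45 h
dishwasher: 1.6 kW × 45 h = 72 kWh
portable induction hob: Runtime = 5 h/week × 13 weeks = 65 h
portable induction hob: 2.06 kW × 65 h = 133.9 kWh
microwave oven: Runtime = 12 h/week × 16 weeks = 192 h
microwave oven: 1.24 kW × 192 h = 238.08 kWh
Total energy = 443.98 kWh
Cost = 443.98 × £0.29 = £128.75

£128.75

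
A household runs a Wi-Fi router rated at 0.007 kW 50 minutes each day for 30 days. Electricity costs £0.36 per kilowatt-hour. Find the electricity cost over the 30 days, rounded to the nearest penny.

Runtime = 50 min × 30 = 1500 min = 25 h
Energy = 0.007 kW × 25 h = 0.175 kWh
Cost = 0.175 kWh × £0.36/kWh = £0.06

£0.06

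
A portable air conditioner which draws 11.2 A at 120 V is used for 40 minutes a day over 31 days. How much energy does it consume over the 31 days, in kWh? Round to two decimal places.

Power = 11.2 A × 120 V = 1344 W = 1.344 kW
Runtime = 40 min × 31 = 1240 min = 20.666666… h
Energy = 1.344 kW × 20.666666… h = 27.776 kWh ≈ 27.78 kWh

27.78 kWh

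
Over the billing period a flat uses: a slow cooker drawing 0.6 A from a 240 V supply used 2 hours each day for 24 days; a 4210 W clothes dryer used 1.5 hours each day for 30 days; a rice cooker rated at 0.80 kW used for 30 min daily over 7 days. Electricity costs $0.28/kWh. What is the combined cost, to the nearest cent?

$55.77

slow cooker: Power = 0.6 A × 240 V = 144 W = 0.144 kW
slow cooker: Runtime = 2 h/day × 24 days = 48 h
slow cooker: 0.144 kW × 48 h = 6.912 kWh
clothes dryer: Runtime = 1.5 h/day × 30 days = 45 h
clothes dryer: 4.21 kW × 45 h = 189.45 kWh
rice cooker: Runtime = 30 min × 7 = 210 min = 3.5 h
rice cooker: 0.8 kW × 3.5 h = 2.8 kWh
Total energy = 199.162 kWh
Cost = 199.162 × $0.28 = $55.77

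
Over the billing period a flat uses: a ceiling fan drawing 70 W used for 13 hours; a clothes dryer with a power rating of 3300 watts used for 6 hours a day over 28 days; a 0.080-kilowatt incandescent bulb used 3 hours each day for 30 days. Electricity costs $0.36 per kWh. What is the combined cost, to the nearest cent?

$202.50

ceiling fan: 0.07 kW × 13 h = 0.91 kWh
clothes dryer: Runtime = 6 h/day × 28 days = 168 h
clothes dryer: 3.3 kW × 168 h = 554.4 kWh
incandescent bulb: Runtime = 3 h/day × 30 days = 90 h
incandescent bulb: 0.08 kW × 90 h = 7.2 kWh
Total energy = 562.51 kWh
Cost = 562.51 × $0.36 = $202.50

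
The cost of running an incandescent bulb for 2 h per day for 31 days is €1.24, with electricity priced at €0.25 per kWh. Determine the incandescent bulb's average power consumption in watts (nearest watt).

Energy = €1.24 ÷ €0.25/kWh = 4.96 kWh
Runtime = 2 h/day × 31 days = 62 h
Power = 4.96 kWh ÷ 62 h = 0.08 kW = 80 W

80 W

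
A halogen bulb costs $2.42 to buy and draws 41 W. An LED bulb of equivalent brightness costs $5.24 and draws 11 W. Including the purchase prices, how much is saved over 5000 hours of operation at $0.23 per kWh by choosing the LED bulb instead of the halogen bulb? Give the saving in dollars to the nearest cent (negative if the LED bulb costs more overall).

halogen bulb: $2.42 + (41/1000) kW × 5000 h × $0.23 = $2.42 + $47.15 = $49.57
LED bulb: $5.24 + (11/1000) kW × 5000 h × $0.23 = $5.24 + $12.65 = $17.89
Saving = $49.57 − $17.89 = $31.68

$31.68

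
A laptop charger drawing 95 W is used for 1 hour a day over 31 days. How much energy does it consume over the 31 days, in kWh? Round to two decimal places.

Runtime = 1 h/day × 31 days = 31 h
Energy = 0.095 kW × 31 h = 2.945 kWh ≈ 2.95 kWh

2.95 kWh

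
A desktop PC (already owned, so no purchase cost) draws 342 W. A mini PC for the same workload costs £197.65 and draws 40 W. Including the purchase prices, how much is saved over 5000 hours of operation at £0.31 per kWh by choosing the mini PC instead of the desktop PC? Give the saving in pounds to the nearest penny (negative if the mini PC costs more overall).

£270.45

desktop PC: £0.00 + (342/1000) kW × 5000 h × £0.31 = £0.00 + £530.1 = £530.1
mini PC: £197.65 + (40/1000) kW × 5000 h × £0.31 = £197.65 + £62 = £259.65
Saving = £530.1 − £259.65 = £270.45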